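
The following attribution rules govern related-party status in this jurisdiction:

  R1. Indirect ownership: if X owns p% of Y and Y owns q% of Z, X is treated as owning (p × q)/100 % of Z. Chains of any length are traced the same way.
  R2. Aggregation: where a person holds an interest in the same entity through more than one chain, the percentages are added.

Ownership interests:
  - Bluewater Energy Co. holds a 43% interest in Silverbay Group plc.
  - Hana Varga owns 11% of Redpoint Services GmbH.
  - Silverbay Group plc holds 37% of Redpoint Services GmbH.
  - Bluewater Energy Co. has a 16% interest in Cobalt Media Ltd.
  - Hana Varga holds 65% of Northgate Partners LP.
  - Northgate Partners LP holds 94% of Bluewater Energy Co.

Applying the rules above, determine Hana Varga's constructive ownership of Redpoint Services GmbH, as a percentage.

Chain via Northgate Partners LP → Bluewater Energy Co. → Silverbay Group plc (R1): 65% × 94% × 43% × 37% = 9.72101% of Redpoint Services GmbH.
Direct interest in Redpoint Services GmbH: 11%.
Aggregating (R2): 9.72101% + 11% = 20.72101%.

20.72101%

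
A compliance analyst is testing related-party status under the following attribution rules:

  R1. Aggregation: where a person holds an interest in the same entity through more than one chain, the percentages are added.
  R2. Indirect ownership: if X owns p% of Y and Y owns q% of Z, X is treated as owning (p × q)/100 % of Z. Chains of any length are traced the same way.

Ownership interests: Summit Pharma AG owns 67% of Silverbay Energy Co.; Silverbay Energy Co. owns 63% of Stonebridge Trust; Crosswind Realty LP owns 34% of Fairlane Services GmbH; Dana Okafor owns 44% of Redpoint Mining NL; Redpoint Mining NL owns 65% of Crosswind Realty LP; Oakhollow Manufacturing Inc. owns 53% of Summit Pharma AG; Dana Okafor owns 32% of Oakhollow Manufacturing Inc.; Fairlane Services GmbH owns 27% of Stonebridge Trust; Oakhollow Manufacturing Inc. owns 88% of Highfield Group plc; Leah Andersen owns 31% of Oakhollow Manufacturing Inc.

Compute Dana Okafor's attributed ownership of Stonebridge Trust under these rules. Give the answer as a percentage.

9.784296%

Chain via Oakhollow Manufacturing Inc. → Summit Pharma AG → Silverbay Energy Co. (R2): 32% × 53% × 67% × 63% = 7.158816% of Stonebridge Trust.
Chain via Redpoint Mining NL → Crosswind Realty LP → Fairlane Services GmbH (R2): 44% × 65% × 34% × 27% = 2.62548% of Stonebridge Trust.
Aggregating (R1): 7.158816% + 2.62548% = 9.784296%.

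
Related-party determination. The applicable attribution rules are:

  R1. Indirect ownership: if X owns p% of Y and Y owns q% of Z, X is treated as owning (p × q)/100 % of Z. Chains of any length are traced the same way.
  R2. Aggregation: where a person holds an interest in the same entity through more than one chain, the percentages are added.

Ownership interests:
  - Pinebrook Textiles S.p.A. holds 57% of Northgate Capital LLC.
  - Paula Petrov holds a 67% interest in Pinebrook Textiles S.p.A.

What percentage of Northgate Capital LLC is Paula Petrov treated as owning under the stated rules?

Chain via Pinebrook Textiles S.p.A. (R1): 67% × 57% = 38.19% of Northgate Capital LLC.

38.19%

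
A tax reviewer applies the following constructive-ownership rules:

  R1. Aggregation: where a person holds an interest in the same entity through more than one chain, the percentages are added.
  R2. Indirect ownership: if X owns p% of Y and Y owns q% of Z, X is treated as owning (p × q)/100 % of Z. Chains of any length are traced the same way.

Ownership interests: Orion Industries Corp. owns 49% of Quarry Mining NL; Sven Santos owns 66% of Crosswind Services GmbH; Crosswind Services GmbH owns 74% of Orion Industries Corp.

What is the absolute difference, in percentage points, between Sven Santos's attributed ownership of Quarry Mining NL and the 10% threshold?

Chain via Crosswind Services GmbH → Orion Industries Corp. (R2): 66% × 74% × 49% = 23.9316% of Quarry Mining NL.
23.9316% exceeds the 10% threshold by 13.9316 percentage points.

13.9316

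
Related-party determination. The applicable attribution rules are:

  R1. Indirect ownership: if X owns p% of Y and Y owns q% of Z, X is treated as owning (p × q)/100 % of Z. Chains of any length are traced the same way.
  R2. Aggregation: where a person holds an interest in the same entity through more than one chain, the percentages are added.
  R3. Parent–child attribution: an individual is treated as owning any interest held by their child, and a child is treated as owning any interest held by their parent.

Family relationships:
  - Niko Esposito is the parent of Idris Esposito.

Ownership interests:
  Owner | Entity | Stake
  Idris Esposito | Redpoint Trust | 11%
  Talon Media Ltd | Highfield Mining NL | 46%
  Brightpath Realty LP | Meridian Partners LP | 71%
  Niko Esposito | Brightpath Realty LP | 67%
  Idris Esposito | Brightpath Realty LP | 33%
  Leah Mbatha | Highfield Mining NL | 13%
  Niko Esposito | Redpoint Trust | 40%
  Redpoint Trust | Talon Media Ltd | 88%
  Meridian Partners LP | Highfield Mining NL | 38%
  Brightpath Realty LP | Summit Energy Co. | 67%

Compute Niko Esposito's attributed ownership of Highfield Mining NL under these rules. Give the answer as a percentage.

By parent–child attribution (R3), Niko Esposito is treated as also owning Idris Esposito's interest in Brightpath Realty LP, giving 67% + 33% = 100%.
By parent–child attribution (R3), Niko Esposito is treated as also owning Idris Esposito's interest in Redpoint Trust, giving 40% + 11% = 51%.
Chain via Brightpath Realty LP → Meridian Partners LP (R1): 100% × 71% × 38% = 26.98% of Highfield Mining NL.
Chain via Redpoint Trust → Talon Media Ltd (R1): 51% × 88% × 46% = 20.6448% of Highfield Mining NL.
Aggregating (R2): 26.98% + 20.6448% = 47.6248%.

47.6248%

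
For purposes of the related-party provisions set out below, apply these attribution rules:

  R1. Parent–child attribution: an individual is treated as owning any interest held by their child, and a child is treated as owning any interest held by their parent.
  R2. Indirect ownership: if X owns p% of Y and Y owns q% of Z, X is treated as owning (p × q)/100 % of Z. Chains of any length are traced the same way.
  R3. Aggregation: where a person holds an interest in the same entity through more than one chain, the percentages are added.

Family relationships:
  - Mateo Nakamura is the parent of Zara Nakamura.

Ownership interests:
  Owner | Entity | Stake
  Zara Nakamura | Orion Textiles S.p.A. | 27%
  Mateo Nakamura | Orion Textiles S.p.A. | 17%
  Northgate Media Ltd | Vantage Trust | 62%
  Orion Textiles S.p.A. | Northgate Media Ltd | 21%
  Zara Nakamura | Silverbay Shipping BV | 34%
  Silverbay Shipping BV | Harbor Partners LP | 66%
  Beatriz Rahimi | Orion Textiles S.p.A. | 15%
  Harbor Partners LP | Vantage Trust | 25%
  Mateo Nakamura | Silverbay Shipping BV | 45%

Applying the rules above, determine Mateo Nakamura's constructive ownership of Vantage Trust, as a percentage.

By parent–child attribution (R1), Mateo Nakamura is treated as also owning Zara Nakamura's interest in Orion Textiles S.p.A, giving 17% + 27% = 44%.
By parent–child attribution (R1), Mateo Nakamura is treated as also owning Zara Nakamura's interest in Silverbay Shipping BV, giving 45% + 34% = 79%.
Chain via Orion Textiles S.p.A. → Northgate Media Ltd (R2): 44% × 21% × 62% = 5.7288% of Vantage Trust.
Chain via Silverbay Shipping BV → Harbor Partners LP (R2): 79% × 66% × 25% = 13.035% of Vantage Trust.
Aggregating (R3): 5.7288% + 13.035% = 18.7638%.

18.7638%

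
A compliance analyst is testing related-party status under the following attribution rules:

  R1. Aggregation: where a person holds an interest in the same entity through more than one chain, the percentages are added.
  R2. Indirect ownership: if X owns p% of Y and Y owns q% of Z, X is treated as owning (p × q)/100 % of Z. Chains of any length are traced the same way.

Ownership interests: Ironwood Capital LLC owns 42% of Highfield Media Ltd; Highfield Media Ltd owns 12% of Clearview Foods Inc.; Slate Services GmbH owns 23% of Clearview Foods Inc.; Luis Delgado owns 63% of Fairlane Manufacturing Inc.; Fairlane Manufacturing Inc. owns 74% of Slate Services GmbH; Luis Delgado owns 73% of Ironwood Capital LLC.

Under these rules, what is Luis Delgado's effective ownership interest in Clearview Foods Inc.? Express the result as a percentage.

14.4018%

Chain via Fairlane Manufacturing Inc. → Slate Services GmbH (R2): 63% × 74% × 23% = 10.7226% of Clearview Foods Inc.
Chain via Ironwood Capital LLC → Highfield Media Ltd (R2): 73% × 42% × 12% = 3.6792% of Clearview Foods Inc.
Aggregating (R1): 10.7226% + 3.6792% = 14.4018%.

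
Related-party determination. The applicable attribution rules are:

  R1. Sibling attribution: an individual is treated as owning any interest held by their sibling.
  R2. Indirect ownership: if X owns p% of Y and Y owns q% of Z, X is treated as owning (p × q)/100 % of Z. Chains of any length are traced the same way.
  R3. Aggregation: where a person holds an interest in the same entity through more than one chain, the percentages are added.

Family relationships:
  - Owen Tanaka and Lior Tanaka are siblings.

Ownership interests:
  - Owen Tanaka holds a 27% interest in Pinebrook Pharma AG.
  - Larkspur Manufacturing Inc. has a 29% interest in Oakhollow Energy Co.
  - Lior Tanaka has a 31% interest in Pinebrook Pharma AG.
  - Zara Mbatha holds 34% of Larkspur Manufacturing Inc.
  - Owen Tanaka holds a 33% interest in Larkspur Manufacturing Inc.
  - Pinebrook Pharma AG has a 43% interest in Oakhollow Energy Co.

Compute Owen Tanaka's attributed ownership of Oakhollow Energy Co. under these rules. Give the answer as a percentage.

By sibling attribution (R1), Owen Tanaka is treated as also owning Lior Tanaka's interest in Pinebrook Pharma AG, giving 27% + 31% = 58%.
Chain via Larkspur Manufacturing Inc. (R2): 33% × 29% = 9.57% of Oakhollow Energy Co.
Chain via Pinebrook Pharma AG (R2): 58% × 43% = 24.94% of Oakhollow Energy Co.
Aggregating (R3): 9.57% + 24.94% = 34.51%.

34.51%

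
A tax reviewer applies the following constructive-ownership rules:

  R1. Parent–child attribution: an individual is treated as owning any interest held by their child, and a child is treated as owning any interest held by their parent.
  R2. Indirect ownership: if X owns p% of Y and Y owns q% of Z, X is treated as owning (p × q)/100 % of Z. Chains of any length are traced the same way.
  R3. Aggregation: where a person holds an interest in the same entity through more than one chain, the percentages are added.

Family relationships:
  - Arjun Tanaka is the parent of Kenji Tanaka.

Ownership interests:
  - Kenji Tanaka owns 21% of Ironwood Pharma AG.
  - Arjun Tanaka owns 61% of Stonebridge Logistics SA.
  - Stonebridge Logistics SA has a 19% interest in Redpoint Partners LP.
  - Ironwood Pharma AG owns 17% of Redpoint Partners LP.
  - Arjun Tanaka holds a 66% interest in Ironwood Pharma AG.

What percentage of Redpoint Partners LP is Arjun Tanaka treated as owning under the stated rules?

By parent–child attribution (R1), Arjun Tanaka is treated as also owning Kenji Tanaka's interest in Ironwood Pharma AG, giving 66% + 21% = 87%.
Chain via Stonebridge Logistics SA (R2): 61% × 19% = 11.59% of Redpoint Partners LP.
Chain via Ironwood Pharma AG (R2): 87% × 17% = 14.79% of Redpoint Partners LP.
Aggregating (R3): 11.59% + 14.79% = 26.38%.

26.38%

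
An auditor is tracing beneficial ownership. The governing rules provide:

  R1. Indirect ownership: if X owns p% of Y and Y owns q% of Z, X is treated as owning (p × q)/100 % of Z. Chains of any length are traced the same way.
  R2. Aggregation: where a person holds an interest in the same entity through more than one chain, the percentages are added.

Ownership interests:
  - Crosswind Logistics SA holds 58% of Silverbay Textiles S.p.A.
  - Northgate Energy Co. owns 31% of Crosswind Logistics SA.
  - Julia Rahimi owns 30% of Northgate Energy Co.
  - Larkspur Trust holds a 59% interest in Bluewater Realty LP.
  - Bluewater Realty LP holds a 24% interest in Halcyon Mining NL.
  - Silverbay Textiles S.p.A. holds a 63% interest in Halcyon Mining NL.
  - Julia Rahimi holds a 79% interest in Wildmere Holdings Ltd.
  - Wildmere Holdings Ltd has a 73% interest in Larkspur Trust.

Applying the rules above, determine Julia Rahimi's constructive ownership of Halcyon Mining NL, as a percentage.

11.564292%

Chain via Wildmere Holdings Ltd → Larkspur Trust → Bluewater Realty LP (R1): 79% × 73% × 59% × 24% = 8.166072% of Halcyon Mining NL.
Chain via Northgate Energy Co. → Crosswind Logistics SA → Silverbay Textiles S.p.A. (R1): 30% × 31% × 58% × 63% = 3.39822% of Halcyon Mining NL.
Aggregating (R2): 8.166072% + 3.39822% = 11.564292%.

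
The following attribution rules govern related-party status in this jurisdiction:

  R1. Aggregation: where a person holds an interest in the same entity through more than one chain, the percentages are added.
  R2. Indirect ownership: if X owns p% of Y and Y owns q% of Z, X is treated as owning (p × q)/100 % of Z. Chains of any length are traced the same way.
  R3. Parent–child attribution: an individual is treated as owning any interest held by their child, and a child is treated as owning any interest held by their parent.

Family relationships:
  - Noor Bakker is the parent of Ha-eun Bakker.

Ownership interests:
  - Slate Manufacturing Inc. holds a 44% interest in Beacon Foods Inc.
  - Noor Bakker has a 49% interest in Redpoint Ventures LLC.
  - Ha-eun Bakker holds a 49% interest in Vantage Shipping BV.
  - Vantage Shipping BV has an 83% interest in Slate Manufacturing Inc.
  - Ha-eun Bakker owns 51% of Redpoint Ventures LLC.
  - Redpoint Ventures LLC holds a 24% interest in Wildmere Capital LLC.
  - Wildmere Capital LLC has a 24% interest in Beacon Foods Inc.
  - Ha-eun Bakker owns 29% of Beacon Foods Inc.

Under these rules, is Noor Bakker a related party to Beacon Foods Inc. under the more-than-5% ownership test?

Yes

By parent–child attribution (R3), Noor Bakker is treated as also owning Ha-eun Bakker's interest in Redpoint Ventures LLC, giving 49% + 51% = 100%.
By parent–child attribution (R3), Noor Bakker is treated as owning Ha-eun Bakker's 49% interest in Vantage Shipping BV.
By parent–child attribution (R3), Noor Bakker is treated as owning Ha-eun Bakker's 29% interest in Beacon Foods Inc.
Chain via Redpoint Ventures LLC → Wildmere Capital LLC (R2): 100% × 24% × 24% = 5.76% of Beacon Foods Inc.
Chain via Vantage Shipping BV → Slate Manufacturing Inc. (R2): 49% × 83% × 44% = 17.8948% of Beacon Foods Inc.
Direct interest in Beacon Foods Inc: 29%.
Aggregating (R1): 5.76% + 17.8948% + 29% = 52.6548%.
52.6548% exceeds the 5% threshold, so Noor is a related party to Beacon Foods Inc.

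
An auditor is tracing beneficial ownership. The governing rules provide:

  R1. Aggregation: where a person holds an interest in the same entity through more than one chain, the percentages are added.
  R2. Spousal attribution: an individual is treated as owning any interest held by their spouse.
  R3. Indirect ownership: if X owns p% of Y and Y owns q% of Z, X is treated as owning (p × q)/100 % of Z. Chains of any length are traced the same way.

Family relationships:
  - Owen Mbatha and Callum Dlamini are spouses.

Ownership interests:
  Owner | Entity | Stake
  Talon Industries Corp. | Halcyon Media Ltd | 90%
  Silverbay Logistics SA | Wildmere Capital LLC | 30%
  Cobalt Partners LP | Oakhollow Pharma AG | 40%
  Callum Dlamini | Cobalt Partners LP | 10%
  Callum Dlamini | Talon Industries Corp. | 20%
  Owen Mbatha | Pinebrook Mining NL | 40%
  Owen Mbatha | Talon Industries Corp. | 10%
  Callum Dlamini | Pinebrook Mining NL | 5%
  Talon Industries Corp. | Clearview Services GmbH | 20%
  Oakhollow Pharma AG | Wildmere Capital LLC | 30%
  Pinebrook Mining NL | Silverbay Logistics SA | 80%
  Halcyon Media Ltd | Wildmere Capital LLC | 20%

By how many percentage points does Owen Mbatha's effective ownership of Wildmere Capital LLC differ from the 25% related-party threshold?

7.6

By spousal attribution (R2), Owen Mbatha is treated as also owning Callum Dlamini's interest in Pinebrook Mining NL, giving 40% + 5% = 45%.
By spousal attribution (R2), Owen Mbatha is treated as also owning Callum Dlamini's interest in Talon Industries Corp, giving 10% + 20% = 30%.
By spousal attribution (R2), Owen Mbatha is treated as owning Callum Dlamini's 10% interest in Cobalt Partners LP.
Chain via Pinebrook Mining NL → Silverbay Logistics SA (R3): 45% × 80% × 30% = 10.8% of Wildmere Capital LLC.
Chain via Talon Industries Corp. → Halcyon Media Ltd (R3): 30% × 90% × 20% = 5.4% of Wildmere Capital LLC.
Chain via Cobalt Partners LP → Oakhollow Pharma AG (R3): 10% × 40% × 30% = 1.2% of Wildmere Capital LLC.
Aggregating (R1): 10.8% + 5.4% + 1.2% = 17.4%.
17.4% falls short of the 25% threshold by 7.6 percentage points.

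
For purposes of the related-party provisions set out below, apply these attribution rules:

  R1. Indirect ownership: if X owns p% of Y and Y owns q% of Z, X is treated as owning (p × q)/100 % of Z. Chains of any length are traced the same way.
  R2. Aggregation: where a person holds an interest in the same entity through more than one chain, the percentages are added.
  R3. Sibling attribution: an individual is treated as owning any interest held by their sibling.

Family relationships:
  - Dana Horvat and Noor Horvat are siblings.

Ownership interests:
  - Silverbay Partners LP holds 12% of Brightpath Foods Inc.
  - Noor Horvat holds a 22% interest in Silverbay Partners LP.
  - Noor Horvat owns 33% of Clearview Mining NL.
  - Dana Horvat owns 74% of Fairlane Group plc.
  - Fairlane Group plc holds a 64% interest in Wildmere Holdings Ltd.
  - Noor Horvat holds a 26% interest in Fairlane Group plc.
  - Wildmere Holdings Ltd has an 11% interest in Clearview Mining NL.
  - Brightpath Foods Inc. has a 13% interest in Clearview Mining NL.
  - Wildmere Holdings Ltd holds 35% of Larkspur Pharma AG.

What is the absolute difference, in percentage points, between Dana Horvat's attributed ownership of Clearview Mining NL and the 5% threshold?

35.3832

By sibling attribution (R3), Dana Horvat is treated as also owning Noor Horvat's interest in Fairlane Group plc, giving 74% + 26% = 100%.
By sibling attribution (R3), Dana Horvat is treated as owning Noor Horvat's 22% interest in Silverbay Partners LP.
By sibling attribution (R3), Dana Horvat is treated as owning Noor Horvat's 33% interest in Clearview Mining NL.
Chain via Fairlane Group plc → Wildmere Holdings Ltd (R1): 100% × 64% × 11% = 7.04% of Clearview Mining NL.
Chain via Silverbay Partners LP → Brightpath Foods Inc. (R1): 22% × 12% × 13% = 0.3432% of Clearview Mining NL.
Direct interest in Clearview Mining NL: 33%.
Aggregating (R2): 7.04% + 0.3432% + 33% = 40.3832%.
40.3832% exceeds the 5% threshold by 35.3832 percentage points.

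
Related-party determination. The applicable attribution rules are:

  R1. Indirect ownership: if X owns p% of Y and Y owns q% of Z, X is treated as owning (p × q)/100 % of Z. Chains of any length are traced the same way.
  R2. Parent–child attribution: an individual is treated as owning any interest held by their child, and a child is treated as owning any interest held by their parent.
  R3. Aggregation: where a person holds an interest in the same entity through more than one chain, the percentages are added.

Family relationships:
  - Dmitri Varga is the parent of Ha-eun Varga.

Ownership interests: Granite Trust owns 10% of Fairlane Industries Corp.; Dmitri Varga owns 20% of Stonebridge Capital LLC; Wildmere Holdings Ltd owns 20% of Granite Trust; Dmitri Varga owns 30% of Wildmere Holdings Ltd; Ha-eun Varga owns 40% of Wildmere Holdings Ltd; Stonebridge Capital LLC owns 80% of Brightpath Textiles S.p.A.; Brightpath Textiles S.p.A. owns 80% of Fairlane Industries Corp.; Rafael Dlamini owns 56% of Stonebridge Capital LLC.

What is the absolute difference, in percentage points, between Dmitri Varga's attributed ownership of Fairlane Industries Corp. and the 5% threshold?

9.2

By parent–child attribution (R2), Dmitri Varga is treated as also owning Ha-eun Varga's interest in Wildmere Holdings Ltd, giving 30% + 40% = 70%.
Chain via Wildmere Holdings Ltd → Granite Trust (R1): 70% × 20% × 10% = 1.4% of Fairlane Industries Corp.
Chain via Stonebridge Capital LLC → Brightpath Textiles S.p.A. (R1): 20% × 80% × 80% = 12.8% of Fairlane Industries Corp.
Aggregating (R3): 1.4% + 12.8% = 14.2%.
14.2% exceeds the 5% threshold by 9.2 percentage points.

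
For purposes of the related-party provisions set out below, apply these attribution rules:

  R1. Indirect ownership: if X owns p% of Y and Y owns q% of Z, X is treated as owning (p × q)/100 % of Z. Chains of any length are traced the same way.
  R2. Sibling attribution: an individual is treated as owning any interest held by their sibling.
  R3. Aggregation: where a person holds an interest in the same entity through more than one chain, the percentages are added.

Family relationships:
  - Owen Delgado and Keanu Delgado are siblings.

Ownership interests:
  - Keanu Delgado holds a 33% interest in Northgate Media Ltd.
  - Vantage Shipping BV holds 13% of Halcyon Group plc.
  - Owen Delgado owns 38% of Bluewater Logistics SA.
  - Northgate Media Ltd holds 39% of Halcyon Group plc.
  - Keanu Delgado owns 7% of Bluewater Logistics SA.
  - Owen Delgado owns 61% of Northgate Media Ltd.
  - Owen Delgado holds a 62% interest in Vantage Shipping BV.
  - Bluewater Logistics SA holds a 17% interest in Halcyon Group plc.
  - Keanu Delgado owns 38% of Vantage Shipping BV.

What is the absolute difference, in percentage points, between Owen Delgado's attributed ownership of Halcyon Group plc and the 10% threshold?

By sibling attribution (R2), Owen Delgado is treated as also owning Keanu Delgado's interest in Vantage Shipping BV, giving 62% + 38% = 100%.
By sibling attribution (R2), Owen Delgado is treated as also owning Keanu Delgado's interest in Bluewater Logistics SA, giving 38% + 7% = 45%.
By sibling attribution (R2), Owen Delgado is treated as also owning Keanu Delgado's interest in Northgate Media Ltd, giving 61% + 33% = 94%.
Chain via Vantage Shipping BV (R1): 100% × 13% = 13% of Halcyon Group plc.
Chain via Bluewater Logistics SA (R1): 45% × 17% = 7.65% of Halcyon Group plc.
Chain via Northgate Media Ltd (R1): 94% × 39% = 36.66% of Halcyon Group plc.
Aggregating (R3): 13% + 7.65% + 36.66% = 57.31%.
57.31% exceeds the 10% threshold by 47.31 percentage points.

47.31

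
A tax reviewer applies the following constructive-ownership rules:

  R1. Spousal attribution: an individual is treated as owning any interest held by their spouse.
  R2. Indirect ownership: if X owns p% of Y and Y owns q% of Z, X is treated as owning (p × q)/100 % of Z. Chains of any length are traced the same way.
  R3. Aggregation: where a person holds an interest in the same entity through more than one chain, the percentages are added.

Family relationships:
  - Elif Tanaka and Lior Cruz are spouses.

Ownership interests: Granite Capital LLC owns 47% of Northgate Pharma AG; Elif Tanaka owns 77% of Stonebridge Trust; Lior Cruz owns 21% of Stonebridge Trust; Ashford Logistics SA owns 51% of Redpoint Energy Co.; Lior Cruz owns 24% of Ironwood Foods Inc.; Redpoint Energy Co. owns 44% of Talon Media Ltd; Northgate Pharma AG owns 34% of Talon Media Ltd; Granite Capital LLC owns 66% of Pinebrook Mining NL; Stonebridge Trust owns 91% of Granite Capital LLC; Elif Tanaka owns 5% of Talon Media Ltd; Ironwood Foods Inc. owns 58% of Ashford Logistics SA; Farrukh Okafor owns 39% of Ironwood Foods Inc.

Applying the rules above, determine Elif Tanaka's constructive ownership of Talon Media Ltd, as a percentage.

By spousal attribution (R1), Elif Tanaka is treated as also owning Lior Cruz's interest in Stonebridge Trust, giving 77% + 21% = 98%.
By spousal attribution (R1), Elif Tanaka is treated as owning Lior Cruz's 24% interest in Ironwood Foods Inc.
Chain via Stonebridge Trust → Granite Capital LLC → Northgate Pharma AG (R2): 98% × 91% × 47% × 34% = 14.250964% of Talon Media Ltd.
Direct interest in Talon Media Ltd: 5%.
Chain via Ironwood Foods Inc. → Ashford Logistics SA → Redpoint Energy Co. (R2): 24% × 58% × 51% × 44% = 3.123648% of Talon Media Ltd.
Aggregating (R3): 14.250964% + 5% + 3.123648% = 22.374612%.

22.374612%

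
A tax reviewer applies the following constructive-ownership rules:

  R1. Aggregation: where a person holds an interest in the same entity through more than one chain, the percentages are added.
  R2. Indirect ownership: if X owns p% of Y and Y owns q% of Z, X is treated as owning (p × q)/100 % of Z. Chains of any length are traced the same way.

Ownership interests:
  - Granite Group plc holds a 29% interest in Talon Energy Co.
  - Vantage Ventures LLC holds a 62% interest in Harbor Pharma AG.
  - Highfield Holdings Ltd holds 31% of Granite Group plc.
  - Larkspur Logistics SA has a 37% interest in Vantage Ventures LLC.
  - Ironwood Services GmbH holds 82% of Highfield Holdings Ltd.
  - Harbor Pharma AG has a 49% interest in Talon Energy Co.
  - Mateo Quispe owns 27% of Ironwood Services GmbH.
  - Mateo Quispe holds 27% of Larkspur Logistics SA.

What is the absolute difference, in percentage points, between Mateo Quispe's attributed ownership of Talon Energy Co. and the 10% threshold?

4.974652

Chain via Ironwood Services GmbH → Highfield Holdings Ltd → Granite Group plc (R2): 27% × 82% × 31% × 29% = 1.990386% of Talon Energy Co.
Chain via Larkspur Logistics SA → Vantage Ventures LLC → Harbor Pharma AG (R2): 27% × 37% × 62% × 49% = 3.034962% of Talon Energy Co.
Aggregating (R1): 1.990386% + 3.034962% = 5.025348%.
5.025348% falls short of the 10% threshold by 4.974652 percentage points.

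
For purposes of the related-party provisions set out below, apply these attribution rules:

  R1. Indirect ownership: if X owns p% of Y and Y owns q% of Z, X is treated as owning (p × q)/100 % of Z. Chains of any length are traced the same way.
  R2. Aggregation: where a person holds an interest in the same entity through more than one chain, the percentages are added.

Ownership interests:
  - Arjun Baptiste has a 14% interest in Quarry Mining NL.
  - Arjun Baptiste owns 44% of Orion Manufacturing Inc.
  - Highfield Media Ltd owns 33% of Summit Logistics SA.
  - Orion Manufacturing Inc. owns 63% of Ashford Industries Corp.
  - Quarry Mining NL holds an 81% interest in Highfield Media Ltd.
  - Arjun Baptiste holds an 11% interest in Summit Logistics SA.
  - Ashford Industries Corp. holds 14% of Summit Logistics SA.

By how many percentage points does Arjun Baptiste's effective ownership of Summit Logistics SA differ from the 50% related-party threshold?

31.377

Chain via Orion Manufacturing Inc. → Ashford Industries Corp. (R1): 44% × 63% × 14% = 3.8808% of Summit Logistics SA.
Chain via Quarry Mining NL → Highfield Media Ltd (R1): 14% × 81% × 33% = 3.7422% of Summit Logistics SA.
Direct interest in Summit Logistics SA: 11%.
Aggregating (R2): 3.8808% + 3.7422% + 11% = 18.623%.
18.623% falls short of the 50% threshold by 31.377 percentage points.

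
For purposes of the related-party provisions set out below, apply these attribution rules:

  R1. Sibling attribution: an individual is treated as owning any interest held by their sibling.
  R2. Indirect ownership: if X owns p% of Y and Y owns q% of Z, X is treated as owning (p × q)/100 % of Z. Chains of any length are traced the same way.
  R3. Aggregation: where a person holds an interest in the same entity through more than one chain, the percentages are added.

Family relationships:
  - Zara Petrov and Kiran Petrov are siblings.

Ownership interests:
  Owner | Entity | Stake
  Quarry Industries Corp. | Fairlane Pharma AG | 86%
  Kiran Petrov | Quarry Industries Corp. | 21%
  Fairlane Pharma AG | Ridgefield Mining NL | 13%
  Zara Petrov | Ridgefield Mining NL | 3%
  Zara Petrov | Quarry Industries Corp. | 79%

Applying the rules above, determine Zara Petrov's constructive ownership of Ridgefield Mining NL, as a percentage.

By sibling attribution (R1), Zara Petrov is treated as also owning Kiran Petrov's interest in Quarry Industries Corp, giving 79% + 21% = 100%.
Chain via Quarry Industries Corp. → Fairlane Pharma AG (R2): 100% × 86% × 13% = 11.18% of Ridgefield Mining NL.
Direct interest in Ridgefield Mining NL: 3%.
Aggregating (R3): 11.18% + 3% = 14.18%.

14.18%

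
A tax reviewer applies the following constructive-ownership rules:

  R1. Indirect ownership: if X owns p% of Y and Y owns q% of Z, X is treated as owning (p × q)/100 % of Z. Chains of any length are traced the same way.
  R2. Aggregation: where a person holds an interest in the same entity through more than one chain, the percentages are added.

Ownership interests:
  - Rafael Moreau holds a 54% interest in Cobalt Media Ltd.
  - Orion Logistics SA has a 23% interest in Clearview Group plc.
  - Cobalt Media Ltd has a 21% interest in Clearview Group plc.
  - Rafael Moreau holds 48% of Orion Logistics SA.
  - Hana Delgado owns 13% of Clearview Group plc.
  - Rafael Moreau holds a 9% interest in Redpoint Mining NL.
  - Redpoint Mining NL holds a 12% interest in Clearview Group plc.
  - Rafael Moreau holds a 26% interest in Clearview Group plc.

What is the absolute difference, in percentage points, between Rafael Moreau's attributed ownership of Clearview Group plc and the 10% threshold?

Chain via Orion Logistics SA (R1): 48% × 23% = 11.04% of Clearview Group plc.
Chain via Cobalt Media Ltd (R1): 54% × 21% = 11.34% of Clearview Group plc.
Chain via Redpoint Mining NL (R1): 9% × 12% = 1.08% of Clearview Group plc.
Direct interest in Clearview Group plc: 26%.
Aggregating (R2): 11.04% + 11.34% + 1.08% + 26% = 49.46%.
49.46% exceeds the 10% threshold by 39.46 percentage points.

39.46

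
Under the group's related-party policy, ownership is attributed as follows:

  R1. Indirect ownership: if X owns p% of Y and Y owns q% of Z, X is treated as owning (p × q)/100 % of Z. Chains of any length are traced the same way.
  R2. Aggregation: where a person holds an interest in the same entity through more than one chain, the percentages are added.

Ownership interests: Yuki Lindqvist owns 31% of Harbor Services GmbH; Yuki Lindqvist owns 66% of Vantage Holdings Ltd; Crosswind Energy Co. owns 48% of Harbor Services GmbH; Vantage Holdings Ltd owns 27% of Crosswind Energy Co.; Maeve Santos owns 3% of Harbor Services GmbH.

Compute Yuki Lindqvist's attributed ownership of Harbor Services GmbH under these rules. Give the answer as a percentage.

39.5536%

Chain via Vantage Holdings Ltd → Crosswind Energy Co. (R1): 66% × 27% × 48% = 8.5536% of Harbor Services GmbH.
Direct interest in Harbor Services GmbH: 31%.
Aggregating (R2): 8.5536% + 31% = 39.5536%.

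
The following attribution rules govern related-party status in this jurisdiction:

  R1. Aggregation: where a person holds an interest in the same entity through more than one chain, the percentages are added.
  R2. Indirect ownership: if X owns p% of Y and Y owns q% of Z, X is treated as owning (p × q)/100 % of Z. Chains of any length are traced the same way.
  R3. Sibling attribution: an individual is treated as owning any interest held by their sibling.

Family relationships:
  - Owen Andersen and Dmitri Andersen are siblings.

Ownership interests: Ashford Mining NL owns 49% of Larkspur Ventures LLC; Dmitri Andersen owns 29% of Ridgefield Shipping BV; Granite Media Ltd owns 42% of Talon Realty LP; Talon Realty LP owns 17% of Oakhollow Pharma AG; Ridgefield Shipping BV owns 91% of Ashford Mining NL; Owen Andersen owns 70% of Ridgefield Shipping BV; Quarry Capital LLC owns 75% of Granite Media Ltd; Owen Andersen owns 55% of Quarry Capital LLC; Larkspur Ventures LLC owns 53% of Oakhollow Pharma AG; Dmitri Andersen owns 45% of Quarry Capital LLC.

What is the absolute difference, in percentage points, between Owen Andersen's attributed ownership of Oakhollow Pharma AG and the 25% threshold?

3.751373

By sibling attribution (R3), Owen Andersen is treated as also owning Dmitri Andersen's interest in Ridgefield Shipping BV, giving 70% + 29% = 99%.
By sibling attribution (R3), Owen Andersen is treated as also owning Dmitri Andersen's interest in Quarry Capital LLC, giving 55% + 45% = 100%.
Chain via Ridgefield Shipping BV → Ashford Mining NL → Larkspur Ventures LLC (R2): 99% × 91% × 49% × 53% = 23.396373% of Oakhollow Pharma AG.
Chain via Quarry Capital LLC → Granite Media Ltd → Talon Realty LP (R2): 100% × 75% × 42% × 17% = 5.355% of Oakhollow Pharma AG.
Aggregating (R1): 23.396373% + 5.355% = 28.751373%.
28.751373% exceeds the 25% threshold by 3.751373 percentage points.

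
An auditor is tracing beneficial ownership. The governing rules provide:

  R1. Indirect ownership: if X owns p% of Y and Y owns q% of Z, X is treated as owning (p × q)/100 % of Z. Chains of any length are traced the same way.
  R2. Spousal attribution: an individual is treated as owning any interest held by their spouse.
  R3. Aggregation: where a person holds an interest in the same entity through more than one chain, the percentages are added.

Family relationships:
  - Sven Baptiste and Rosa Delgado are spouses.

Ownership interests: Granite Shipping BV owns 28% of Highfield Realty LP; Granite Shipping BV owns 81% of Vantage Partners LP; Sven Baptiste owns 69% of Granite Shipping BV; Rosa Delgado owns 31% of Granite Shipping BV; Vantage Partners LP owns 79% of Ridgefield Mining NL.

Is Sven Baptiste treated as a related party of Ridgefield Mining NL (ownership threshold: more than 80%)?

No

By spousal attribution (R2), Sven Baptiste is treated as also owning Rosa Delgado's interest in Granite Shipping BV, giving 69% + 31% = 100%.
Chain via Granite Shipping BV → Vantage Partners LP (R1): 100% × 81% × 79% = 63.99% of Ridgefield Mining NL.
63.99% does not exceed the 80% threshold, so Sven is not a related party to Ridgefield Mining NL.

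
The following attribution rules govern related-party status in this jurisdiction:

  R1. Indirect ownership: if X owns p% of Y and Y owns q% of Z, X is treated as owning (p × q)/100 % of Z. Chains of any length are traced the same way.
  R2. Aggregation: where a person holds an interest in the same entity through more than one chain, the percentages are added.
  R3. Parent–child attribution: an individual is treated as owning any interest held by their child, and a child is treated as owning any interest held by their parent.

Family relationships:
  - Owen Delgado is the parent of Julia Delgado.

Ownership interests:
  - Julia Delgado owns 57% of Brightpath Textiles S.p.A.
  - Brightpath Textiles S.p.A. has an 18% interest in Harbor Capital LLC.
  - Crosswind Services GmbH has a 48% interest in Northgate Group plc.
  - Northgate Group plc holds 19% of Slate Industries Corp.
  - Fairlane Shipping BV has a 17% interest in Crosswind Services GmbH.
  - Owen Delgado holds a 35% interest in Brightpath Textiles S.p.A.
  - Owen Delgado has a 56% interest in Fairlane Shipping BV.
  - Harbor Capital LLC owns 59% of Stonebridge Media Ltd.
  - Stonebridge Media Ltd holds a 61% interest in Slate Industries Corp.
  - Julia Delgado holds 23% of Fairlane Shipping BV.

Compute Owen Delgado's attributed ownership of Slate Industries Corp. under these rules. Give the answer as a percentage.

By parent–child attribution (R3), Owen Delgado is treated as also owning Julia Delgado's interest in Fairlane Shipping BV, giving 56% + 23% = 79%.
By parent–child attribution (R3), Owen Delgado is treated as also owning Julia Delgado's interest in Brightpath Textiles S.p.A, giving 35% + 57% = 92%.
Chain via Fairlane Shipping BV → Crosswind Services GmbH → Northgate Group plc (R1): 79% × 17% × 48% × 19% = 1.224816% of Slate Industries Corp.
Chain via Brightpath Textiles S.p.A. → Harbor Capital LLC → Stonebridge Media Ltd (R1): 92% × 18% × 59% × 61% = 5.959944% of Slate Industries Corp.
Aggregating (R2): 1.224816% + 5.959944% = 7.18476%.

7.18476%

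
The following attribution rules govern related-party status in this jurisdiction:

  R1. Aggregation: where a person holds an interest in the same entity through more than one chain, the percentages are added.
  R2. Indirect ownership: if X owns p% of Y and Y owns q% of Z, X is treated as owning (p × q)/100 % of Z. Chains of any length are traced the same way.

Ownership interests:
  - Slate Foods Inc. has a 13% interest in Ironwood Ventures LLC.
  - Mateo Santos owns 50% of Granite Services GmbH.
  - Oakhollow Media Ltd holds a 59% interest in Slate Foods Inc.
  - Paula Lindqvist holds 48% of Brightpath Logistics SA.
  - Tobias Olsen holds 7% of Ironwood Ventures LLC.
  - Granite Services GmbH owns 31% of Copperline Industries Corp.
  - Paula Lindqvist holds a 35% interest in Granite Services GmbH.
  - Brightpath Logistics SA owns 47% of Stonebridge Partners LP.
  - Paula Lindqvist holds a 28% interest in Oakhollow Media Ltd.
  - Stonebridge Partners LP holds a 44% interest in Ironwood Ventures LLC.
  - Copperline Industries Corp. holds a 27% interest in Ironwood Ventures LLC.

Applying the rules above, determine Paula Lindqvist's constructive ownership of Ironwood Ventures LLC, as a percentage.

15.0035%

Chain via Granite Services GmbH → Copperline Industries Corp. (R2): 35% × 31% × 27% = 2.9295% of Ironwood Ventures LLC.
Chain via Oakhollow Media Ltd → Slate Foods Inc. (R2): 28% × 59% × 13% = 2.1476% of Ironwood Ventures LLC.
Chain via Brightpath Logistics SA → Stonebridge Partners LP (R2): 48% × 47% × 44% = 9.9264% of Ironwood Ventures LLC.
Aggregating (R1): 2.9295% + 2.1476% + 9.9264% = 15.0035%.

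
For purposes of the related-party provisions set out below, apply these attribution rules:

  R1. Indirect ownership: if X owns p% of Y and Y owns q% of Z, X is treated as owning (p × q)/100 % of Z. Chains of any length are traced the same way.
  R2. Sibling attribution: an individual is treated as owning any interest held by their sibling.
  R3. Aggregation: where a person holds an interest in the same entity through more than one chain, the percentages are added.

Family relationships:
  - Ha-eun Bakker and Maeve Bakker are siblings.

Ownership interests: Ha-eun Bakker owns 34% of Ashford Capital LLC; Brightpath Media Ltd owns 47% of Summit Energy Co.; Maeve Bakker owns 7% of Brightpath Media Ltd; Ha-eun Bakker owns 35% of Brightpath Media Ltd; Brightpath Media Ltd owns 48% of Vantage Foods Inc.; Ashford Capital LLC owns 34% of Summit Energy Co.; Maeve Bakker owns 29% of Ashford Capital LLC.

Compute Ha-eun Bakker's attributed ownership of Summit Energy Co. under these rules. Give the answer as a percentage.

41.16%

By sibling attribution (R2), Ha-eun Bakker is treated as also owning Maeve Bakker's interest in Brightpath Media Ltd, giving 35% + 7% = 42%.
By sibling attribution (R2), Ha-eun Bakker is treated as also owning Maeve Bakker's interest in Ashford Capital LLC, giving 34% + 29% = 63%.
Chain via Brightpath Media Ltd (R1): 42% × 47% = 19.74% of Summit Energy Co.
Chain via Ashford Capital LLC (R1): 63% × 34% = 21.42% of Summit Energy Co.
Aggregating (R3): 19.74% + 21.42% = 41.16%.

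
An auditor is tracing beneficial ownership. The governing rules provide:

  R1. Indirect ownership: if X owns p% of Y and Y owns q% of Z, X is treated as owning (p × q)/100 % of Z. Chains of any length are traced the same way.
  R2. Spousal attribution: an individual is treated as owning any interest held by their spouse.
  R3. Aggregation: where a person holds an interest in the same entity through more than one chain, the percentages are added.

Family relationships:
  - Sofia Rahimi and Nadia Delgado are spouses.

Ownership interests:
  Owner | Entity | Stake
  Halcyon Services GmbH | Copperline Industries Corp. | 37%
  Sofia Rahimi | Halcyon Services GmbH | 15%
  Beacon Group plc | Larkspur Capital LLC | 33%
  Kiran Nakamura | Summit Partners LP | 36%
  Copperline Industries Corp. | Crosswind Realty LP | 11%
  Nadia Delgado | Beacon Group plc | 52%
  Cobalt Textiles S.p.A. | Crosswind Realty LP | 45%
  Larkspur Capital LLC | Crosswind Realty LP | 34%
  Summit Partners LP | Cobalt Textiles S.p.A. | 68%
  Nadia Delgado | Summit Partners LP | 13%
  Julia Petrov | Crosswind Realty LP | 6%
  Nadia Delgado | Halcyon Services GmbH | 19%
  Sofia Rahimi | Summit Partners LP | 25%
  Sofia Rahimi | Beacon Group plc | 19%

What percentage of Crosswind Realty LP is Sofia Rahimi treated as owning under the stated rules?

By spousal attribution (R2), Sofia Rahimi is treated as also owning Nadia Delgado's interest in Summit Partners LP, giving 25% + 13% = 38%.
By spousal attribution (R2), Sofia Rahimi is treated as also owning Nadia Delgado's interest in Beacon Group plc, giving 19% + 52% = 71%.
By spousal attribution (R2), Sofia Rahimi is treated as also owning Nadia Delgado's interest in Halcyon Services GmbH, giving 15% + 19% = 34%.
Chain via Summit Partners LP → Cobalt Textiles S.p.A. (R1): 38% × 68% × 45% = 11.628% of Crosswind Realty LP.
Chain via Beacon Group plc → Larkspur Capital LLC (R1): 71% × 33% × 34% = 7.9662% of Crosswind Realty LP.
Chain via Halcyon Services GmbH → Copperline Industries Corp. (R1): 34% × 37% × 11% = 1.3838% of Crosswind Realty LP.
Aggregating (R3): 11.628% + 7.9662% + 1.3838% = 20.978%.

20.978%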